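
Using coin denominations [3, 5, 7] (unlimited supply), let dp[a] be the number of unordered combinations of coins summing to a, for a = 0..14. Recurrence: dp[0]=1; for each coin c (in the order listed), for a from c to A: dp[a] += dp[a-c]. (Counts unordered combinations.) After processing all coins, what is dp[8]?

1

after  coin     0     1     2     3     4     5     6     7     8     9    10    11    12    13    14
          3     1     0     0     1     0     0     1     0     0     1     0     0     1     0     0
          5     1     0     0     1     0     1     1     0     1     1     1     1     1     1     1
          7     1     0     0     1     0     1     1     1     1     1     2     1     2     2     2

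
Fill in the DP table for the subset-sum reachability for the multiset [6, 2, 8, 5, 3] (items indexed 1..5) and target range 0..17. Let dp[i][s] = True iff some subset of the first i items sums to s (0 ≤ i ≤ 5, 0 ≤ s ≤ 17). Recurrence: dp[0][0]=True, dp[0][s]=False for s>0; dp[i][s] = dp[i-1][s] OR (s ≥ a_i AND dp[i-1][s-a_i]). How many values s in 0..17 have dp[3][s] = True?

7

i\s   0   1   2   3   4   5   6   7   8   9  10  11  12  13  14  15  16  17
  0   T   F   F   F   F   F   F   F   F   F   F   F   F   F   F   F   F   F
  1   T   F   F   F   F   F   T   F   F   F   F   F   F   F   F   F   F   F
  2   T   F   T   F   F   F   T   F   T   F   F   F   F   F   F   F   F   F
  3   T   F   T   F   F   F   T   F   T   F   T   F   F   F   T   F   T   F
  4   T   F   T   F   F   T   T   T   T   F   T   T   F   T   T   T   T   F
  5   T   F   T   T   F   T   T   T   T   T   T   T   F   T   T   T   T   T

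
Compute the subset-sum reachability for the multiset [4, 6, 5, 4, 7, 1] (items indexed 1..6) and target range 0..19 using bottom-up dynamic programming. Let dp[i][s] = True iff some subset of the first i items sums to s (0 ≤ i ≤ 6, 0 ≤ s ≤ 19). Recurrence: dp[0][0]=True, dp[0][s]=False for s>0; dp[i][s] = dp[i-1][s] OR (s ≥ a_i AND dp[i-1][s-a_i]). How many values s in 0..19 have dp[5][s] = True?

i\s   0   1   2   3   4   5   6   7   8   9  10  11  12  13  14  15  16  17  18  19
  0   T   F   F   F   F   F   F   F   F   F   F   F   F   F   F   F   F   F   F   F
  1   T   F   F   F   T   F   F   F   F   F   F   F   F   F   F   F   F   F   F   F
  2   T   F   F   F   T   F   T   F   F   F   T   F   F   F   F   F   F   F   F   F
  3   T   F   F   F   T   T   T   F   F   T   T   T   F   F   F   T   F   F   F   F
  4   T   F   F   F   T   T   T   F   T   T   T   T   F   T   T   T   F   F   F   T
  5   T   F   F   F   T   T   T   T   T   T   T   T   T   T   T   T   T   T   T   T
  6   T   T   F   F   T   T   T   T   T   T   T   T   T   T   T   T   T   T   T   T

17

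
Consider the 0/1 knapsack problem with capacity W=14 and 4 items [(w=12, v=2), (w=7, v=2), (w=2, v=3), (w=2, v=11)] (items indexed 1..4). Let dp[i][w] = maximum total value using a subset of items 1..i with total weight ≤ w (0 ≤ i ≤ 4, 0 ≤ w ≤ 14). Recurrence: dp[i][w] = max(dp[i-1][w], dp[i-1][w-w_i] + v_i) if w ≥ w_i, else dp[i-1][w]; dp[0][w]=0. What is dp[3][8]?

3

i\w   0   1   2   3   4   5   6   7   8   9  10  11  12  13  14
  0   0   0   0   0   0   0   0   0   0   0   0   0   0   0   0
  1   0   0   0   0   0   0   0   0   0   0   0   0   2   2   2
  2   0   0   0   0   0   0   0   2   2   2   2   2   2   2   2
  3   0   0   3   3   3   3   3   3   3   5   5   5   5   5   5
  4   0   0  11  11  14  14  14  14  14  14  14  16  16  16  16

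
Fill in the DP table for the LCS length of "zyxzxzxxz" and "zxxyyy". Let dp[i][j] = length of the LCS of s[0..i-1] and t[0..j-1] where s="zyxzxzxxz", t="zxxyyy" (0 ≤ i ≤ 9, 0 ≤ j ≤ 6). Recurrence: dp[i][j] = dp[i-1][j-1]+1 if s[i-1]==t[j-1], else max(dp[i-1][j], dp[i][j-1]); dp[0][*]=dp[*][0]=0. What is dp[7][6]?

3

   ''  z  x  x  y  y  y
''  0  0  0  0  0  0  0
 z  0  1  1  1  1  1  1
 y  0  1  1  1  2  2  2
 x  0  1  2  2  2  2  2
 z  0  1  2  2  2  2  2
 x  0  1  2  3  3  3  3
 z  0  1  2  3  3  3  3
 x  0  1  2  3  3  3  3
 x  0  1  2  3  3  3  3
 z  0  1  2  3  3  3  3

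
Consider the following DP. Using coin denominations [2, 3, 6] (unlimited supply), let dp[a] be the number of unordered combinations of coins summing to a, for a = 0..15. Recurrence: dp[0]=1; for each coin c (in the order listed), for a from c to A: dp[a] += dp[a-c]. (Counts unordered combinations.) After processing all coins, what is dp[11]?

after  coin     0     1     2     3     4     5     6     7     8     9    10    11    12    13    14    15
          2     1     0     1     0     1     0     1     0     1     0     1     0     1     0     1     0
          3     1     0     1     1     1     1     2     1     2     2     2     2     3     2     3     3
          6     1     0     1     1     1     1     3     1     3     3     3     3     6     3     6     6

3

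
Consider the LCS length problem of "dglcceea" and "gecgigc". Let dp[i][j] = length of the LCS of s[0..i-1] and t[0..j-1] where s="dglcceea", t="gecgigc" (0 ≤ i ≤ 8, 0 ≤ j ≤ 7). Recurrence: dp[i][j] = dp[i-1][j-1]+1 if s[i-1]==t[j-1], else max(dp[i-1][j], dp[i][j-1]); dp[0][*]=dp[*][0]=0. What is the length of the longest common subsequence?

   ''  g  e  c  g  i  g  c
''  0  0  0  0  0  0  0  0
 d  0  0  0  0  0  0  0  0
 g  0  1  1  1  1  1  1  1
 l  0  1  1  1  1  1  1  1
 c  0  1  1  2  2  2  2  2
 c  0  1  1  2  2  2  2  3
 e  0  1  2  2  2  2  2  3
 e  0  1  2  2  2  2  2  3
 a  0  1  2  2  2  2  2  3

3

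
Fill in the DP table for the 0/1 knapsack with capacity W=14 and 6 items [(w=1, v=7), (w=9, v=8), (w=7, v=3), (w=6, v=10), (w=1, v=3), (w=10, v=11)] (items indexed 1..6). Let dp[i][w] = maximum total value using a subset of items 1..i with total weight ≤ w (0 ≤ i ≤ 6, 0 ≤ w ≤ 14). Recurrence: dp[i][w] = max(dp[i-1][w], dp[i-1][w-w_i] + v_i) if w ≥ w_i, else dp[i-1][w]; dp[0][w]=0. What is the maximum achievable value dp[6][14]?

21

i\w   0   1   2   3   4   5   6   7   8   9  10  11  12  13  14
  0   0   0   0   0   0   0   0   0   0   0   0   0   0   0   0
  1   0   7   7   7   7   7   7   7   7   7   7   7   7   7   7
  2   0   7   7   7   7   7   7   7   7   8  15  15  15  15  15
  3   0   7   7   7   7   7   7   7  10  10  15  15  15  15  15
  4   0   7   7   7   7   7  10  17  17  17  17  17  17  17  20
  5   0   7  10  10  10  10  10  17  20  20  20  20  20  20  20
  6   0   7  10  10  10  10  10  17  20  20  20  20  21  21  21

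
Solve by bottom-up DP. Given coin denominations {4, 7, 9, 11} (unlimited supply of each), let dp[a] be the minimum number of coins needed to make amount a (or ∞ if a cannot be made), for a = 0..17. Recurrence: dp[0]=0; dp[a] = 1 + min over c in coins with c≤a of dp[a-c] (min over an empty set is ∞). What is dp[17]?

 a  0  1  2  3  4  5  6  7  8  9 10 11 12 13 14 15 16 17
dp  0  -  -  -  1  -  -  1  2  1  -  1  3  2  2  2  2  3
(- denotes ∞ / unreachable)

3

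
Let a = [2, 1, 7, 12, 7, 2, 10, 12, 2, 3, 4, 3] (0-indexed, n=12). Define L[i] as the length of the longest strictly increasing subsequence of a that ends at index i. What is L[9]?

3

   i    0    1    2    3    4    5    6    7    8    9   10   11
a[i]    2    1    7   12    7    2   10   12    2    3    4    3
L[i]    1    1    2    3    2    2    3    4    2    3    4    3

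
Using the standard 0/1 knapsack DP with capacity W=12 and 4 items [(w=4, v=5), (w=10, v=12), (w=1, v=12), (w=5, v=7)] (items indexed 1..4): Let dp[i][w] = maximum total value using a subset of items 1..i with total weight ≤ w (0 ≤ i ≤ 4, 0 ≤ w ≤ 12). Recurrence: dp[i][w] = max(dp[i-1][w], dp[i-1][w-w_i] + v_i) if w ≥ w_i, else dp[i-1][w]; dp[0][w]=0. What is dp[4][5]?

17

i\w   0   1   2   3   4   5   6   7   8   9  10  11  12
  0   0   0   0   0   0   0   0   0   0   0   0   0   0
  1   0   0   0   0   5   5   5   5   5   5   5   5   5
  2   0   0   0   0   5   5   5   5   5   5  12  12  12
  3   0  12  12  12  12  17  17  17  17  17  17  24  24
  4   0  12  12  12  12  17  19  19  19  19  24  24  24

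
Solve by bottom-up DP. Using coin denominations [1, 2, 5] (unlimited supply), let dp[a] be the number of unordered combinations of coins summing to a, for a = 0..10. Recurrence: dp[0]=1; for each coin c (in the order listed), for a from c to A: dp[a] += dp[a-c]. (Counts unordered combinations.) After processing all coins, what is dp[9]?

8

after  coin     0     1     2     3     4     5     6     7     8     9    10
          1     1     1     1     1     1     1     1     1     1     1     1
          2     1     1     2     2     3     3     4     4     5     5     6
          5     1     1     2     2     3     4     5     6     7     8    10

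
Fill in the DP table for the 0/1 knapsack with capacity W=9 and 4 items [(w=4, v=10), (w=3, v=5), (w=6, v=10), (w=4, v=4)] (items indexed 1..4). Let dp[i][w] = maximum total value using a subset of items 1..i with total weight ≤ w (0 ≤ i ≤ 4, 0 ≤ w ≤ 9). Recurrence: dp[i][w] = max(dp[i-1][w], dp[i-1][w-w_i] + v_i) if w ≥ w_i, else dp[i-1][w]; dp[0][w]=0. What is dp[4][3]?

5

i\w   0   1   2   3   4   5   6   7   8   9
  0   0   0   0   0   0   0   0   0   0   0
  1   0   0   0   0  10  10  10  10  10  10
  2   0   0   0   5  10  10  10  15  15  15
  3   0   0   0   5  10  10  10  15  15  15
  4   0   0   0   5  10  10  10  15  15  15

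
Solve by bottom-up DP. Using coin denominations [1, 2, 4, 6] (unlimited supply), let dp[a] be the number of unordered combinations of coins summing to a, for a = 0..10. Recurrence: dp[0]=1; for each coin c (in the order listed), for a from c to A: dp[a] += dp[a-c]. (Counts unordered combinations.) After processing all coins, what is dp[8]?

after  coin     0     1     2     3     4     5     6     7     8     9    10
          1     1     1     1     1     1     1     1     1     1     1     1
          2     1     1     2     2     3     3     4     4     5     5     6
          4     1     1     2     2     4     4     6     6     9     9    12
          6     1     1     2     2     4     4     7     7    11    11    16

11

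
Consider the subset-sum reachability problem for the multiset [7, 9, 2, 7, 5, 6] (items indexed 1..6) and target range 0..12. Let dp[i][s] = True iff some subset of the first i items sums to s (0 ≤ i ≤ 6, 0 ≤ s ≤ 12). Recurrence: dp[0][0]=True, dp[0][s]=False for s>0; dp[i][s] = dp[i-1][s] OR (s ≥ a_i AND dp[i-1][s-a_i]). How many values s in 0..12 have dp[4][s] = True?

5

i\s   0   1   2   3   4   5   6   7   8   9  10  11  12
  0   T   F   F   F   F   F   F   F   F   F   F   F   F
  1   T   F   F   F   F   F   F   T   F   F   F   F   F
  2   T   F   F   F   F   F   F   T   F   T   F   F   F
  3   T   F   T   F   F   F   F   T   F   T   F   T   F
  4   T   F   T   F   F   F   F   T   F   T   F   T   F
  5   T   F   T   F   F   T   F   T   F   T   F   T   T
  6   T   F   T   F   F   T   T   T   T   T   F   T   T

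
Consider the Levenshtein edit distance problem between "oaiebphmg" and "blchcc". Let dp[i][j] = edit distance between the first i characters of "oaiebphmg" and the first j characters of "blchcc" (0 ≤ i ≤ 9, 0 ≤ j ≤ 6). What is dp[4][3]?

   ''  b  l  c  h  c  c
''  0  1  2  3  4  5  6
 o  1  1  2  3  4  5  6
 a  2  2  2  3  4  5  6
 i  3  3  3  3  4  5  6
 e  4  4  4  4  4  5  6
 b  5  4  5  5  5  5  6
 p  6  5  5  6  6  6  6
 h  7  6  6  6  6  7  7
 m  8  7  7  7  7  7  8
 g  9  8  8  8  8  8  8

4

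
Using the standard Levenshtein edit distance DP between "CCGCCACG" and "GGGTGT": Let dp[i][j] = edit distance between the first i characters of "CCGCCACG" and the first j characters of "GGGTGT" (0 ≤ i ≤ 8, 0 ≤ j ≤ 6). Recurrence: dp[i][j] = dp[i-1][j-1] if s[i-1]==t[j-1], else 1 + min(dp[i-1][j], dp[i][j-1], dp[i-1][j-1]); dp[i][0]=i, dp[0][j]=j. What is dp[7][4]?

   ''  G  G  G  T  G  T
''  0  1  2  3  4  5  6
 C  1  1  2  3  4  5  6
 C  2  2  2  3  4  5  6
 G  3  2  2  2  3  4  5
 C  4  3  3  3  3  4  5
 C  5  4  4  4  4  4  5
 A  6  5  5  5  5  5  5
 C  7  6  6  6  6  6  6
 G  8  7  6  6  7  6  7

6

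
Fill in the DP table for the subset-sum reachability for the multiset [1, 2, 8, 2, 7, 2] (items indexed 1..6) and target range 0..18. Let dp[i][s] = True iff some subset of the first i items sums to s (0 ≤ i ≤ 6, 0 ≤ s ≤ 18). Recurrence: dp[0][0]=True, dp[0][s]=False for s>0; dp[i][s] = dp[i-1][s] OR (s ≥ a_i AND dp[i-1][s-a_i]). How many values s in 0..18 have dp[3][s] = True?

i\s   0   1   2   3   4   5   6   7   8   9  10  11  12  13  14  15  16  17  18
  0   T   F   F   F   F   F   F   F   F   F   F   F   F   F   F   F   F   F   F
  1   T   T   F   F   F   F   F   F   F   F   F   F   F   F   F   F   F   F   F
  2   T   T   T   T   F   F   F   F   F   F   F   F   F   F   F   F   F   F   F
  3   T   T   T   T   F   F   F   F   T   T   T   T   F   F   F   F   F   F   F
  4   T   T   T   T   T   T   F   F   T   T   T   T   T   T   F   F   F   F   F
  5   T   T   T   T   T   T   F   T   T   T   T   T   T   T   F   T   T   T   T
  6   T   T   T   T   T   T   T   T   T   T   T   T   T   T   T   T   T   T   T

8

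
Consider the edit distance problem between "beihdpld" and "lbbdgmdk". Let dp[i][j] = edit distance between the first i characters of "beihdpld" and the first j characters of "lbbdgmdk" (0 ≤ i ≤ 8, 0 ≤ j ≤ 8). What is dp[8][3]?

   ''  l  b  b  d  g  m  d  k
''  0  1  2  3  4  5  6  7  8
 b  1  1  1  2  3  4  5  6  7
 e  2  2  2  2  3  4  5  6  7
 i  3  3  3  3  3  4  5  6  7
 h  4  4  4  4  4  4  5  6  7
 d  5  5  5  5  4  5  5  5  6
 p  6  6  6  6  5  5  6  6  6
 l  7  6  7  7  6  6  6  7  7
 d  8  7  7  8  7  7  7  6  7

8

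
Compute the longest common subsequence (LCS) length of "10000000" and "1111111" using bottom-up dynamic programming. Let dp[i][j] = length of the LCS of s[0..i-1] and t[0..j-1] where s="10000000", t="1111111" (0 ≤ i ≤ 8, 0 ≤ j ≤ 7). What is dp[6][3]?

   ''  1  1  1  1  1  1  1
''  0  0  0  0  0  0  0  0
 1  0  1  1  1  1  1  1  1
 0  0  1  1  1  1  1  1  1
 0  0  1  1  1  1  1  1  1
 0  0  1  1  1  1  1  1  1
 0  0  1  1  1  1  1  1  1
 0  0  1  1  1  1  1  1  1
 0  0  1  1  1  1  1  1  1
 0  0  1  1  1  1  1  1  1

1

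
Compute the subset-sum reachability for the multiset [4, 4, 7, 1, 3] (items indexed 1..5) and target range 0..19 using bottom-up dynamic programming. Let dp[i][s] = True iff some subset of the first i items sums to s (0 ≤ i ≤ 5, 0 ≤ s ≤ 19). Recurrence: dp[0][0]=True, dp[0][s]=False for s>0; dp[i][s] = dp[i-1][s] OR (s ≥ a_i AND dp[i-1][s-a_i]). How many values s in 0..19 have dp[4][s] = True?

i\s   0   1   2   3   4   5   6   7   8   9  10  11  12  13  14  15  16  17  18  19
  0   T   F   F   F   F   F   F   F   F   F   F   F   F   F   F   F   F   F   F   F
  1   T   F   F   F   T   F   F   F   F   F   F   F   F   F   F   F   F   F   F   F
  2   T   F   F   F   T   F   F   F   T   F   F   F   F   F   F   F   F   F   F   F
  3   T   F   F   F   T   F   F   T   T   F   F   T   F   F   F   T   F   F   F   F
  4   T   T   F   F   T   T   F   T   T   T   F   T   T   F   F   T   T   F   F   F
  5   T   T   F   T   T   T   F   T   T   T   T   T   T   F   T   T   T   F   T   T

11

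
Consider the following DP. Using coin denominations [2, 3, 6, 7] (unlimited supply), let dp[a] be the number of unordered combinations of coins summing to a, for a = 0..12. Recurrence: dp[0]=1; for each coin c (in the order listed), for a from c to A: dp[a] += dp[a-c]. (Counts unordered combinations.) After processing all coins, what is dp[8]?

3

after  coin     0     1     2     3     4     5     6     7     8     9    10    11    12
          2     1     0     1     0     1     0     1     0     1     0     1     0     1
          3     1     0     1     1     1     1     2     1     2     2     2     2     3
          6     1     0     1     1     1     1     3     1     3     3     3     3     6
          7     1     0     1     1     1     1     3     2     3     4     4     4     7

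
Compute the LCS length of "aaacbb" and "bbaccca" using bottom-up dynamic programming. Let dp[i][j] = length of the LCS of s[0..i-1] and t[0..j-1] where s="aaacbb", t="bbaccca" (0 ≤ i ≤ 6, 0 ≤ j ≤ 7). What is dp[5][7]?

2

   ''  b  b  a  c  c  c  a
''  0  0  0  0  0  0  0  0
 a  0  0  0  1  1  1  1  1
 a  0  0  0  1  1  1  1  2
 a  0  0  0  1  1  1  1  2
 c  0  0  0  1  2  2  2  2
 b  0  1  1  1  2  2  2  2
 b  0  1  2  2  2  2  2  2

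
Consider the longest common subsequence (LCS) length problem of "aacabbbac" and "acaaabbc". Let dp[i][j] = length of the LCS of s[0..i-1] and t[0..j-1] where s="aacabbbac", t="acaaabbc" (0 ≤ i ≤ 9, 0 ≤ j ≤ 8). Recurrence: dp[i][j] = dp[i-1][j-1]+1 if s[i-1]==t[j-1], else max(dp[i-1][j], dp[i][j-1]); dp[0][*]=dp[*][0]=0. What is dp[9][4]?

4

   ''  a  c  a  a  a  b  b  c
''  0  0  0  0  0  0  0  0  0
 a  0  1  1  1  1  1  1  1  1
 a  0  1  1  2  2  2  2  2  2
 c  0  1  2  2  2  2  2  2  3
 a  0  1  2  3  3  3  3  3  3
 b  0  1  2  3  3  3  4  4  4
 b  0  1  2  3  3  3  4  5  5
 b  0  1  2  3  3  3  4  5  5
 a  0  1  2  3  4  4  4  5  5
 c  0  1  2  3  4  4  4  5  6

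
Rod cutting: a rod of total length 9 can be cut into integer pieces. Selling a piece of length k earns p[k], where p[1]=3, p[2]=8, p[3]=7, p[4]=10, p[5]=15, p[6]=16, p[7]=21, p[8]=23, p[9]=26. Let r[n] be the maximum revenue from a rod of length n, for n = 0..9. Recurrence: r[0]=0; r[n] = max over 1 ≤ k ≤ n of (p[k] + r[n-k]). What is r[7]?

   n    0    1    2    3    4    5    6    7    8    9
r[n]    0    3    8   11   16   19   24   27   32   35

27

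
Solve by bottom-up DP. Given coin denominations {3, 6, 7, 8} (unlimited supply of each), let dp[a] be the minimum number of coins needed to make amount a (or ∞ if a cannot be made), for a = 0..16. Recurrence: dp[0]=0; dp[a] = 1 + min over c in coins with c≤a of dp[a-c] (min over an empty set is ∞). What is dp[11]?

2

 a  0  1  2  3  4  5  6  7  8  9 10 11 12 13 14 15 16
dp  0  -  -  1  -  -  1  1  1  2  2  2  2  2  2  2  2
(- denotes ∞ / unreachable)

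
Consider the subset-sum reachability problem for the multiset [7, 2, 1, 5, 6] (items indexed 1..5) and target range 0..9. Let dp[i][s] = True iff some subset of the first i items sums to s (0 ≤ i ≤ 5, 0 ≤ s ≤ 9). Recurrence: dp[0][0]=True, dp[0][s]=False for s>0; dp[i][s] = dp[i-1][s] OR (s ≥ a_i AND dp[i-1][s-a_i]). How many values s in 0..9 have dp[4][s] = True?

9

i\s   0   1   2   3   4   5   6   7   8   9
  0   T   F   F   F   F   F   F   F   F   F
  1   T   F   F   F   F   F   F   T   F   F
  2   T   F   T   F   F   F   F   T   F   T
  3   T   T   T   T   F   F   F   T   T   T
  4   T   T   T   T   F   T   T   T   T   T
  5   T   T   T   T   F   T   T   T   T   T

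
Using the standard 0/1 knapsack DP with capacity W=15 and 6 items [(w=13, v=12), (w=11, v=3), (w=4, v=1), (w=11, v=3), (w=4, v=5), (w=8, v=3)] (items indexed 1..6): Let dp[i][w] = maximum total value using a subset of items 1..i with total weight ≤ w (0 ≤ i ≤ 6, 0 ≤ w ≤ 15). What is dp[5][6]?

5

i\w   0   1   2   3   4   5   6   7   8   9  10  11  12  13  14  15
  0   0   0   0   0   0   0   0   0   0   0   0   0   0   0   0   0
  1   0   0   0   0   0   0   0   0   0   0   0   0   0  12  12  12
  2   0   0   0   0   0   0   0   0   0   0   0   3   3  12  12  12
  3   0   0   0   0   1   1   1   1   1   1   1   3   3  12  12  12
  4   0   0   0   0   1   1   1   1   1   1   1   3   3  12  12  12
  5   0   0   0   0   5   5   5   5   6   6   6   6   6  12  12  12
  6   0   0   0   0   5   5   5   5   6   6   6   6   8  12  12  12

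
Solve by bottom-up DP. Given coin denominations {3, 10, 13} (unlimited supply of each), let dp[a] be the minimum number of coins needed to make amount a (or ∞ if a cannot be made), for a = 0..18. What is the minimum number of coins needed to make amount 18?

 a  0  1  2  3  4  5  6  7  8  9 10 11 12 13 14 15 16 17 18
dp  0  -  -  1  -  -  2  -  -  3  1  -  4  1  -  5  2  -  6
(- denotes ∞ / unreachable)

6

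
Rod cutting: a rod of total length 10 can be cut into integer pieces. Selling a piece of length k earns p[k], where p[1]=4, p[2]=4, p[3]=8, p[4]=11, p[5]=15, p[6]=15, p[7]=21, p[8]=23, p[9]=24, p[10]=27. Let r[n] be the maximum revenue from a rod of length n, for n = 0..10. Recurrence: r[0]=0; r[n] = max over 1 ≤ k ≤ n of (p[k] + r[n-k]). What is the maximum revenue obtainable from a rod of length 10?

40

   n    0    1    2    3    4    5    6    7    8    9   10
r[n]    0    4    8   12   16   20   24   28   32   36   40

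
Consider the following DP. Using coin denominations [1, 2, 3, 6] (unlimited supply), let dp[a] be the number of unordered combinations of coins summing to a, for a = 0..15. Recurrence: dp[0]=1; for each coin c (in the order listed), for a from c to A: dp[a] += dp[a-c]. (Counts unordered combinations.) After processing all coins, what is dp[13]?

30

after  coin     0     1     2     3     4     5     6     7     8     9    10    11    12    13    14    15
          1     1     1     1     1     1     1     1     1     1     1     1     1     1     1     1     1
          2     1     1     2     2     3     3     4     4     5     5     6     6     7     7     8     8
          3     1     1     2     3     4     5     7     8    10    12    14    16    19    21    24    27
          6     1     1     2     3     4     5     8     9    12    15    18    21    27    30    36    42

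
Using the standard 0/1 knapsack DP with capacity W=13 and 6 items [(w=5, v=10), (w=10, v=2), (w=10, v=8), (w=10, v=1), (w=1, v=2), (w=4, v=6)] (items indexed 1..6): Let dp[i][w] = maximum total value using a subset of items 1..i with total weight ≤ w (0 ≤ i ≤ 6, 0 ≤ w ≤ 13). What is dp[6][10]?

18

i\w   0   1   2   3   4   5   6   7   8   9  10  11  12  13
  0   0   0   0   0   0   0   0   0   0   0   0   0   0   0
  1   0   0   0   0   0  10  10  10  10  10  10  10  10  10
  2   0   0   0   0   0  10  10  10  10  10  10  10  10  10
  3   0   0   0   0   0  10  10  10  10  10  10  10  10  10
  4   0   0   0   0   0  10  10  10  10  10  10  10  10  10
  5   0   2   2   2   2  10  12  12  12  12  12  12  12  12
  6   0   2   2   2   6  10  12  12  12  16  18  18  18  18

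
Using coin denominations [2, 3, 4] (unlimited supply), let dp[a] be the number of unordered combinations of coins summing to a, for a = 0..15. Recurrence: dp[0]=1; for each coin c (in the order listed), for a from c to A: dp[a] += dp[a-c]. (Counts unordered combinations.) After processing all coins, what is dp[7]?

after  coin     0     1     2     3     4     5     6     7     8     9    10    11    12    13    14    15
          2     1     0     1     0     1     0     1     0     1     0     1     0     1     0     1     0
          3     1     0     1     1     1     1     2     1     2     2     2     2     3     2     3     3
          4     1     0     1     1     2     1     3     2     4     3     5     4     7     5     8     7

2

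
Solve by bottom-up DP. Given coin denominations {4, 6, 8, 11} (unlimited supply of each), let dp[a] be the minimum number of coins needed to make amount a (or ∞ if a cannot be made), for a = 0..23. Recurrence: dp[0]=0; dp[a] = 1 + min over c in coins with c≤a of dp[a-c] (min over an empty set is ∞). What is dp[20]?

3

 a  0  1  2  3  4  5  6  7  8  9 10 11 12 13 14 15 16 17 18 19 20 21 22 23
dp  0  -  -  -  1  -  1  -  1  -  2  1  2  -  2  2  2  2  3  2  3  3  2  3
(- denotes ∞ / unreachable)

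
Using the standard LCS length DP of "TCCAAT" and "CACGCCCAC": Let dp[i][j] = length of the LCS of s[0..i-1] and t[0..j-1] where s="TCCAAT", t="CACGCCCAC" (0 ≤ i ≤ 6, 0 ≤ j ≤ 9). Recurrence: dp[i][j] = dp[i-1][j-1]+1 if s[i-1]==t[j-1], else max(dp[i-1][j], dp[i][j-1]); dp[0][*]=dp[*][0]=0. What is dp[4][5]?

2

   ''  C  A  C  G  C  C  C  A  C
''  0  0  0  0  0  0  0  0  0  0
 T  0  0  0  0  0  0  0  0  0  0
 C  0  1  1  1  1  1  1  1  1  1
 C  0  1  1  2  2  2  2  2  2  2
 A  0  1  2  2  2  2  2  2  3  3
 A  0  1  2  2  2  2  2  2  3  3
 T  0  1  2  2  2  2  2  2  3  3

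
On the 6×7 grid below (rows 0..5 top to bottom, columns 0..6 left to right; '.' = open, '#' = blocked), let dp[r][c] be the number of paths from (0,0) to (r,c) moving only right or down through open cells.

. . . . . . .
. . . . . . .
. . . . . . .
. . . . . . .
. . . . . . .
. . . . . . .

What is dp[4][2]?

15

r\c   0   1   2   3   4   5   6
  0   1   1   1   1   1   1   1
  1   1   2   3   4   5   6   7
  2   1   3   6  10  15  21  28
  3   1   4  10  20  35  56  84
  4   1   5  15  35  70 126 210
  5   1   6  21  56 126 252 462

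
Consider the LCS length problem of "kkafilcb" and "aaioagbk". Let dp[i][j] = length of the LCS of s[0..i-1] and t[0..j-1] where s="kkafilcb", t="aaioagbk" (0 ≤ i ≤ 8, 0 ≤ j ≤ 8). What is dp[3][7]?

1

   ''  a  a  i  o  a  g  b  k
''  0  0  0  0  0  0  0  0  0
 k  0  0  0  0  0  0  0  0  1
 k  0  0  0  0  0  0  0  0  1
 a  0  1  1  1  1  1  1  1  1
 f  0  1  1  1  1  1  1  1  1
 i  0  1  1  2  2  2  2  2  2
 l  0  1  1  2  2  2  2  2  2
 c  0  1  1  2  2  2  2  2  2
 b  0  1  1  2  2  2  2  3  3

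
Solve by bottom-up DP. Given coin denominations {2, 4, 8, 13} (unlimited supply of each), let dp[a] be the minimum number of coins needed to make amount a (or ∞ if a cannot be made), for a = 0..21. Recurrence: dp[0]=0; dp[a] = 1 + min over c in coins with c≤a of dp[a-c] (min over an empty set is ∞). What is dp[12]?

 a  0  1  2  3  4  5  6  7  8  9 10 11 12 13 14 15 16 17 18 19 20 21
dp  0  -  1  -  1  -  2  -  1  -  2  -  2  1  3  2  2  2  3  3  3  2
(- denotes ∞ / unreachable)

2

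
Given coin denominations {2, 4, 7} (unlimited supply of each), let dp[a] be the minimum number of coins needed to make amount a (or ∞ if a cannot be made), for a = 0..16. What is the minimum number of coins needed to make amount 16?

3

 a  0  1  2  3  4  5  6  7  8  9 10 11 12 13 14 15 16
dp  0  -  1  -  1  -  2  1  2  2  3  2  3  3  2  3  3
(- denotes ∞ / unreachable)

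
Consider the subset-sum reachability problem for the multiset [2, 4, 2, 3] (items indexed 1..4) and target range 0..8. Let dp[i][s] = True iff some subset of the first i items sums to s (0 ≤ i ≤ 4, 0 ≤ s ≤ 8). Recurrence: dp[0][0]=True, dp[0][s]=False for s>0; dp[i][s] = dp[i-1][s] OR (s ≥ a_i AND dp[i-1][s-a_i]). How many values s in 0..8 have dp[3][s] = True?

i\s   0   1   2   3   4   5   6   7   8
  0   T   F   F   F   F   F   F   F   F
  1   T   F   T   F   F   F   F   F   F
  2   T   F   T   F   T   F   T   F   F
  3   T   F   T   F   T   F   T   F   T
  4   T   F   T   T   T   T   T   T   T

5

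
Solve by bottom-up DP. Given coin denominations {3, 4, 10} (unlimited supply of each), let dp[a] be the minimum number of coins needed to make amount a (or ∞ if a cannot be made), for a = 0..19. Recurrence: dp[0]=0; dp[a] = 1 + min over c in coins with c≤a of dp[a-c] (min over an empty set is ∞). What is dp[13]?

 a  0  1  2  3  4  5  6  7  8  9 10 11 12 13 14 15 16 17 18 19
dp  0  -  -  1  1  -  2  2  2  3  1  3  3  2  2  4  3  3  3  4
(- denotes ∞ / unreachable)

2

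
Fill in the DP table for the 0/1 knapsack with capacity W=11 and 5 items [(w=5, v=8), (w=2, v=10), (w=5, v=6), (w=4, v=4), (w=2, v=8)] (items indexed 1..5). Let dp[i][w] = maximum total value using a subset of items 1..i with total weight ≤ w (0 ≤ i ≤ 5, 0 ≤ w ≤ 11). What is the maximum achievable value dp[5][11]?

i\w   0   1   2   3   4   5   6   7   8   9  10  11
  0   0   0   0   0   0   0   0   0   0   0   0   0
  1   0   0   0   0   0   8   8   8   8   8   8   8
  2   0   0  10  10  10  10  10  18  18  18  18  18
  3   0   0  10  10  10  10  10  18  18  18  18  18
  4   0   0  10  10  10  10  14  18  18  18  18  22
  5   0   0  10  10  18  18  18  18  22  26  26  26

26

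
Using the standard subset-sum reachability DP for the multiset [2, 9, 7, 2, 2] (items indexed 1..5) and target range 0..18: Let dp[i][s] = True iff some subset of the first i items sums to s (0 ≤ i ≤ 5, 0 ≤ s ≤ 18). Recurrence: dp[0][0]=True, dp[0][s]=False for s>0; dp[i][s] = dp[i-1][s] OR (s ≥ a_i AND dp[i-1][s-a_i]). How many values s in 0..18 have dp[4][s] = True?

9

i\s   0   1   2   3   4   5   6   7   8   9  10  11  12  13  14  15  16  17  18
  0   T   F   F   F   F   F   F   F   F   F   F   F   F   F   F   F   F   F   F
  1   T   F   T   F   F   F   F   F   F   F   F   F   F   F   F   F   F   F   F
  2   T   F   T   F   F   F   F   F   F   T   F   T   F   F   F   F   F   F   F
  3   T   F   T   F   F   F   F   T   F   T   F   T   F   F   F   F   T   F   T
  4   T   F   T   F   T   F   F   T   F   T   F   T   F   T   F   F   T   F   T
  5   T   F   T   F   T   F   T   T   F   T   F   T   F   T   F   T   T   F   T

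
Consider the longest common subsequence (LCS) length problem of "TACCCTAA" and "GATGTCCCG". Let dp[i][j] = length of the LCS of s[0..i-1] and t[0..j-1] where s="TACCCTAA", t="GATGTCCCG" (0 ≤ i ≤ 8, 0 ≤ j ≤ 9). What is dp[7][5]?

2

   ''  G  A  T  G  T  C  C  C  G
''  0  0  0  0  0  0  0  0  0  0
 T  0  0  0  1  1  1  1  1  1  1
 A  0  0  1  1  1  1  1  1  1  1
 C  0  0  1  1  1  1  2  2  2  2
 C  0  0  1  1  1  1  2  3  3  3
 C  0  0  1  1  1  1  2  3  4  4
 T  0  0  1  2  2  2  2  3  4  4
 A  0  0  1  2  2  2  2  3  4  4
 A  0  0  1  2  2  2  2  3  4  4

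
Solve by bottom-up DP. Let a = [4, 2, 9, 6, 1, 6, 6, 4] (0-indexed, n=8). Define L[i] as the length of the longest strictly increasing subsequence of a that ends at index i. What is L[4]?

1

   i    0    1    2    3    4    5    6    7
a[i]    4    2    9    6    1    6    6    4
L[i]    1    1    2    2    1    2    2    2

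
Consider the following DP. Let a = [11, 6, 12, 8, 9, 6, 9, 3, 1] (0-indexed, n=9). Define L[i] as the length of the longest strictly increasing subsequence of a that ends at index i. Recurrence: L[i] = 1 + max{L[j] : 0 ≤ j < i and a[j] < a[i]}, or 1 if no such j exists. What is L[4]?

   i    0    1    2    3    4    5    6    7    8
a[i]   11    6   12    8    9    6    9    3    1
L[i]    1    1    2    2    3    1    3    1    1

3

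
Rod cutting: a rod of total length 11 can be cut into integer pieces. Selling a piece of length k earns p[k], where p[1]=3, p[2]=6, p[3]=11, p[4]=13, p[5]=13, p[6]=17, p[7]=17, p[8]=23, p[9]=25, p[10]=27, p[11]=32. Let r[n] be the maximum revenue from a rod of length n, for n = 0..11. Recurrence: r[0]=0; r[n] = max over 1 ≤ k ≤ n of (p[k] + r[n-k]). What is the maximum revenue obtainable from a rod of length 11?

   n    0    1    2    3    4    5    6    7    8    9   10   11
r[n]    0    3    6   11   14   17   22   25   28   33   36   39

39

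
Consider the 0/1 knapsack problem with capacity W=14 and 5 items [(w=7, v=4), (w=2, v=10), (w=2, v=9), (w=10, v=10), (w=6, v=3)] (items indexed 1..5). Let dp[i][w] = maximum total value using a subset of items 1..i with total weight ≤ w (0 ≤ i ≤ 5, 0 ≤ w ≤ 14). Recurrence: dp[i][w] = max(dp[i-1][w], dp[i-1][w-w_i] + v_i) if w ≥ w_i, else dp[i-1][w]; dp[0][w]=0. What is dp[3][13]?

23

i\w   0   1   2   3   4   5   6   7   8   9  10  11  12  13  14
  0   0   0   0   0   0   0   0   0   0   0   0   0   0   0   0
  1   0   0   0   0   0   0   0   4   4   4   4   4   4   4   4
  2   0   0  10  10  10  10  10  10  10  14  14  14  14  14  14
  3   0   0  10  10  19  19  19  19  19  19  19  23  23  23  23
  4   0   0  10  10  19  19  19  19  19  19  19  23  23  23  29
  5   0   0  10  10  19  19  19  19  19  19  22  23  23  23  29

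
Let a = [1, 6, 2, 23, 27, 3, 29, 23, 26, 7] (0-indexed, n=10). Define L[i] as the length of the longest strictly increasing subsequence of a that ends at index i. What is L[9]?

   i    0    1    2    3    4    5    6    7    8    9
a[i]    1    6    2   23   27    3   29   23   26    7
L[i]    1    2    2    3    4    3    5    4    5    4

4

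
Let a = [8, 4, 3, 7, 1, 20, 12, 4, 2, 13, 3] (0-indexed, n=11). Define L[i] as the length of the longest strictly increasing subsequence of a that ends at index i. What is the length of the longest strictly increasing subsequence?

4

   i    0    1    2    3    4    5    6    7    8    9   10
a[i]    8    4    3    7    1   20   12    4    2   13    3
L[i]    1    1    1    2    1    3    3    2    2    4    3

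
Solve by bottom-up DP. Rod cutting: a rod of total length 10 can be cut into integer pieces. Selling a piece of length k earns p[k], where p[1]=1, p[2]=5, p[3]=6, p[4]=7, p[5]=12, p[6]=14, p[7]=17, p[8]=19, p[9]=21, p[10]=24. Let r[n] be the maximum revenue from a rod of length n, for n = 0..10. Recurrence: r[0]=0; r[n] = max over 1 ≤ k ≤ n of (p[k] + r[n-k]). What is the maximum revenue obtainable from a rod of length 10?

   n    0    1    2    3    4    5    6    7    8    9   10
r[n]    0    1    5    6   10   12   15   17   20   22   25

25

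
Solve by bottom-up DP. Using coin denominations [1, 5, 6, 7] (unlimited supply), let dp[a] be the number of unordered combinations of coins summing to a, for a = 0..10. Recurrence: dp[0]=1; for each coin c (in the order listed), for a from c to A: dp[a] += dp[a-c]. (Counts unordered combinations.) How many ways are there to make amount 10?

after  coin     0     1     2     3     4     5     6     7     8     9    10
          1     1     1     1     1     1     1     1     1     1     1     1
          5     1     1     1     1     1     2     2     2     2     2     3
          6     1     1     1     1     1     2     3     3     3     3     4
          7     1     1     1     1     1     2     3     4     4     4     5

5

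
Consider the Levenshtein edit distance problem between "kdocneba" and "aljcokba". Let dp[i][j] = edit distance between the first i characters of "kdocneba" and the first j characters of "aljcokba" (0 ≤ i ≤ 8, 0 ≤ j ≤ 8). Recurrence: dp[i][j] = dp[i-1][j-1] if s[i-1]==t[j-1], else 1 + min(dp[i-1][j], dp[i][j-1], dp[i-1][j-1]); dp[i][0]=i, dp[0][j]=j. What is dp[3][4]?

   ''  a  l  j  c  o  k  b  a
''  0  1  2  3  4  5  6  7  8
 k  1  1  2  3  4  5  5  6  7
 d  2  2  2  3  4  5  6  6  7
 o  3  3  3  3  4  4  5  6  7
 c  4  4  4  4  3  4  5  6  7
 n  5  5  5  5  4  4  5  6  7
 e  6  6  6  6  5  5  5  6  7
 b  7  7  7  7  6  6  6  5  6
 a  8  7  8  8  7  7  7  6  5

4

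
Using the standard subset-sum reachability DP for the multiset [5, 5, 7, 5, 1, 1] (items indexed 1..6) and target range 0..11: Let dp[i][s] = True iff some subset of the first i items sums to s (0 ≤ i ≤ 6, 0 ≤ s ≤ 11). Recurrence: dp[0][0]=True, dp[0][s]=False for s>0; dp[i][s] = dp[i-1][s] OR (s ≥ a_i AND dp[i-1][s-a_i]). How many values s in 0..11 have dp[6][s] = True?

i\s   0   1   2   3   4   5   6   7   8   9  10  11
  0   T   F   F   F   F   F   F   F   F   F   F   F
  1   T   F   F   F   F   T   F   F   F   F   F   F
  2   T   F   F   F   F   T   F   F   F   F   T   F
  3   T   F   F   F   F   T   F   T   F   F   T   F
  4   T   F   F   F   F   T   F   T   F   F   T   F
  5   T   T   F   F   F   T   T   T   T   F   T   T
  6   T   T   T   F   F   T   T   T   T   T   T   T

10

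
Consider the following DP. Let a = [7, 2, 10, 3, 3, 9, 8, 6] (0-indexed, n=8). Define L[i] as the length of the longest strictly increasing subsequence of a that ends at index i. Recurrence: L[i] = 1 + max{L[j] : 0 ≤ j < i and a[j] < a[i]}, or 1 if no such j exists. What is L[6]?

3

   i    0    1    2    3    4    5    6    7
a[i]    7    2   10    3    3    9    8    6
L[i]    1    1    2    2    2    3    3    3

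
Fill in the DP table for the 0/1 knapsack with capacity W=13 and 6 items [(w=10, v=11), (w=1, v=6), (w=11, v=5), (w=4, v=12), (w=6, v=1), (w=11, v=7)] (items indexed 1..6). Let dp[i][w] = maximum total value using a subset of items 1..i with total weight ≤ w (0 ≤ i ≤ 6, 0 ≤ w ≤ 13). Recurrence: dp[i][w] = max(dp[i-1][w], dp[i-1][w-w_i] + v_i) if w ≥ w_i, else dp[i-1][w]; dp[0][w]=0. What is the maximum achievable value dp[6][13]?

19

i\w   0   1   2   3   4   5   6   7   8   9  10  11  12  13
  0   0   0   0   0   0   0   0   0   0   0   0   0   0   0
  1   0   0   0   0   0   0   0   0   0   0  11  11  11  11
  2   0   6   6   6   6   6   6   6   6   6  11  17  17  17
  3   0   6   6   6   6   6   6   6   6   6  11  17  17  17
  4   0   6   6   6  12  18  18  18  18  18  18  18  18  18
  5   0   6   6   6  12  18  18  18  18  18  18  19  19  19
  6   0   6   6   6  12  18  18  18  18  18  18  19  19  19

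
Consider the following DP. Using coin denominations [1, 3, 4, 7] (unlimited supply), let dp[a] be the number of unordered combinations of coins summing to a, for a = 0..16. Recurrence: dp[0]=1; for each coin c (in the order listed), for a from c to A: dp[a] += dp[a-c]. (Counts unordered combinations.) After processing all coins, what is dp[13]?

after  coin     0     1     2     3     4     5     6     7     8     9    10    11    12    13    14    15    16
          1     1     1     1     1     1     1     1     1     1     1     1     1     1     1     1     1     1
          3     1     1     1     2     2     2     3     3     3     4     4     4     5     5     5     6     6
          4     1     1     1     2     3     3     4     5     6     7     8     9    11    12    13    15    17
          7     1     1     1     2     3     3     4     6     7     8    10    12    14    16    19    22    25

16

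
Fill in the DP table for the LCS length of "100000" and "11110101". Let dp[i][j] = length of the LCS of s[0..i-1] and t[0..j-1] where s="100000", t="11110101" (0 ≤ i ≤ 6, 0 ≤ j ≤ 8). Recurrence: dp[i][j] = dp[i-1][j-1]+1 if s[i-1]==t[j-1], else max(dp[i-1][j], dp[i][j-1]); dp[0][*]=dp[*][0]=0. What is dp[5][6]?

   ''  1  1  1  1  0  1  0  1
''  0  0  0  0  0  0  0  0  0
 1  0  1  1  1  1  1  1  1  1
 0  0  1  1  1  1  2  2  2  2
 0  0  1  1  1  1  2  2  3  3
 0  0  1  1  1  1  2  2  3  3
 0  0  1  1  1  1  2  2  3  3
 0  0  1  1  1  1  2  2  3  3

2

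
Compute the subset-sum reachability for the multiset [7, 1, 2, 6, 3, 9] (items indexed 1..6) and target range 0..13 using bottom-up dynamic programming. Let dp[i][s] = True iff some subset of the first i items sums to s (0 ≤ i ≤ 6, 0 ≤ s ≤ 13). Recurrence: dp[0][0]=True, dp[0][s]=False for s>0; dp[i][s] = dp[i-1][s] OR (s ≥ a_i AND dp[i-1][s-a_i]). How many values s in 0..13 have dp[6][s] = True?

14

i\s   0   1   2   3   4   5   6   7   8   9  10  11  12  13
  0   T   F   F   F   F   F   F   F   F   F   F   F   F   F
  1   T   F   F   F   F   F   F   T   F   F   F   F   F   F
  2   T   T   F   F   F   F   F   T   T   F   F   F   F   F
  3   T   T   T   T   F   F   F   T   T   T   T   F   F   F
  4   T   T   T   T   F   F   T   T   T   T   T   F   F   T
  5   T   T   T   T   T   T   T   T   T   T   T   T   T   T
  6   T   T   T   T   T   T   T   T   T   T   T   T   T   T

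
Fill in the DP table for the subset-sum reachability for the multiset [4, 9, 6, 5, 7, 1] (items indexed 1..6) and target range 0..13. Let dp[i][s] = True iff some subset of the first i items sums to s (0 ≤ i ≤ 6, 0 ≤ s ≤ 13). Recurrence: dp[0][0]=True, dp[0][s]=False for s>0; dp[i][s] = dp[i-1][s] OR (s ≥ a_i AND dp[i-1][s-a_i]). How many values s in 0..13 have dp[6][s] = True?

12

i\s   0   1   2   3   4   5   6   7   8   9  10  11  12  13
  0   T   F   F   F   F   F   F   F   F   F   F   F   F   F
  1   T   F   F   F   T   F   F   F   F   F   F   F   F   F
  2   T   F   F   F   T   F   F   F   F   T   F   F   F   T
  3   T   F   F   F   T   F   T   F   F   T   T   F   F   T
  4   T   F   F   F   T   T   T   F   F   T   T   T   F   T
  5   T   F   F   F   T   T   T   T   F   T   T   T   T   T
  6   T   T   F   F   T   T   T   T   T   T   T   T   T   T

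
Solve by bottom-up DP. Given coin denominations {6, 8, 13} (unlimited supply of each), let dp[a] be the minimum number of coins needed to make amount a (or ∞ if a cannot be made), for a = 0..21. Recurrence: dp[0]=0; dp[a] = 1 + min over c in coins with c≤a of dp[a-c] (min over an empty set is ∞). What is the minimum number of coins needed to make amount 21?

2

 a  0  1  2  3  4  5  6  7  8  9 10 11 12 13 14 15 16 17 18 19 20 21
dp  0  -  -  -  -  -  1  -  1  -  -  -  2  1  2  -  2  -  3  2  3  2
(- denotes ∞ / unreachable)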